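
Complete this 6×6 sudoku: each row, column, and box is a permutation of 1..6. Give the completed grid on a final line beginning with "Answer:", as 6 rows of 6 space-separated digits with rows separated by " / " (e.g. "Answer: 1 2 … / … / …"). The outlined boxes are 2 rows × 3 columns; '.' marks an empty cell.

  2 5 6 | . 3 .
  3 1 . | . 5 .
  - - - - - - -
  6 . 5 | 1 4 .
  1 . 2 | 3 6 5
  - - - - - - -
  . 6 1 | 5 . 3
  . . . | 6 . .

Step 1. [r6c6∈{1,2,4}] across box 6, 4 lands solely at r6c6. So r6c6=4.
Step 2. [r6c2∈{2,3}] in col 2, 2 fits only at r6c2 ⇒ r6c2=2.
Step 3. [r2c4∈{2,4}] across col 4, 2 lands solely at r2c4, so r2c4=2.
Step 4. [r3c6∈{2}] nothing but 2 survives at r3c6, so r3c6=2.
Step 5. [r1c6∈{1}] r1c6's peers cover all but 1, so r1c6=1.
Step 6. [r6c1∈{5}] only 5 remains possible at r6c1, so r6c1=5.
Step 7. [r6c3∈{3}] r6c3 is down to just 3, so r6c3=3.
Step 8. [r5c1∈{4}] r5c1's peers cover all but 4 ⇒ r5c1=4.
Step 9. [r4c2∈{4}] nothing but 4 survives at r4c2. So r4c2=4.
Step 10. [r5c5∈{2}] r5c5 has the single candidate 2, so r5c5=2.
Step 11. [r6c5∈{1}] r6c5 is down to just 1, so r6c5=1.
Step 12. [r1c4∈{4}] r1c4 is down to just 4 ⇒ r1c4=4.
Step 13. [r3c2∈{3}] nothing but 3 survives at r3c2. So r3c2=3.
Step 14. [r2c3∈{4}] r2c3 is down to just 4. So r2c3=4.
Step 15. [r2c6∈{6}] r2c6 is down to just 6. So r2c6=6.

Answer: 2 5 6 4 3 1 / 3 1 4 2 5 6 / 6 3 5 1 4 2 / 1 4 2 3 6 5 / 4 6 1 5 2 3 / 5 2 3 6 1 4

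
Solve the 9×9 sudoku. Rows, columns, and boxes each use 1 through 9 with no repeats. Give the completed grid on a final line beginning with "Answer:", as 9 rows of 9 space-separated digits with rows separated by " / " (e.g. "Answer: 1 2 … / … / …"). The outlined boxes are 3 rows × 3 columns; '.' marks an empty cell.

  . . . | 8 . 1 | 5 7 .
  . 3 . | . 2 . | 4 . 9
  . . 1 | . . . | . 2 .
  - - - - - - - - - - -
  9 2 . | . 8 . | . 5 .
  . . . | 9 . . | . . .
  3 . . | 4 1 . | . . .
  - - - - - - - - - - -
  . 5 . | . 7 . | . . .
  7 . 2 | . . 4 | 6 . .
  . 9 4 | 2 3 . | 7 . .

Step 1. [r4c9∈{1,3,4,6,7}] r4c9 is the only open cell in row 4 admitting 4 ⇒ r4c9=4.
Step 2. [r2c8∈{1,6,8}] 1 has one home in row 2: r2c8. So r2c8=1.
Step 3. [r9c8∈{8}] r9c8 has the single candidate 8, so r9c8=8.
Step 4. [r1c9∈{3,6}] in row 1, 3 fits only at r1c9, so r1c9=3.
Step 5. [r3c9∈{6,8}] 6 has one home in box 3: r3c9, so r3c9=6.
Step 6. [r8c2∈{1,8}] in row 8, 8 fits only at r8c2 ⇒ r8c2=8.
Step 7. [r5c2∈{1,4,6,7}] across col 2, 1 lands solely at r5c2. So r5c2=1.
Step 8. [r5c1∈{4,5,6,8}] in row 5, 4 fits only at r5c1. So r5c1=4.
Step 9. [r8c8∈{3,9}] across row 8, 3 lands solely at r8c8. So r8c8=3.
Step 10. [r5c8∈{6}] r5c8 has the single candidate 6. So r5c8=6.
Step 11. [r1c5∈{4,6,9}] 6 has one home in col 5: r1c5. So r1c5=6.
Step 12. [r5c5∈{5}] r5c5 is down to just 5, so r5c5=5.
Step 13. [r6c2∈{6,7}] across col 2, 6 lands solely at r6c2. So r6c2=6.
Step 14. [r4c3∈{7}] nothing but 7 survives at r4c3, so r4c3=7.
Step 15. [r5c3∈{8}] r5c3 has the single candidate 8 ⇒ r5c3=8.
Step 16. [r2c1∈{5,6,8}] in row 2, 8 fits only at r2c1, so r2c1=8.
Step 17. [r6c9∈{2,7,8}] in col 9, 8 fits only at r6c9, so r6c9=8.
Step 18. [r6c6∈{2,7}] 7 has one home in row 6: r6c6, so r6c6=7.
Step 19. [r2c6∈{5}] r2c6's peers cover all but 5 ⇒ r2c6=5.
Step 20. [r9c6∈{6}] only 6 remains possible at r9c6 ⇒ r9c6=6.
Step 21. [r4c6∈{3}] r4c6 is down to just 3, so r4c6=3.
Step 22. [r7c4∈{1}] nothing but 1 survives at r7c4, so r7c4=1.
Step 23. [r6c7∈{2,9}] r6c7 is the only open cell in row 6 admitting 2. So r6c7=2.
Step 24. [r3c5∈{4,9}] in col 5, 4 fits only at r3c5 ⇒ r3c5=4.
Step 25. [r7c7∈{9}] only 9 remains possible at r7c7, so r7c7=9.
Step 26. [r8c9∈{1,5}] row 8 places 1 nowhere but r8c9. So r8c9=1.
Step 27. [r2c4∈{7}] nothing but 7 survives at r2c4, so r2c4=7.
Step 28. [r7c1∈{6}] only 6 remains possible at r7c1, so r7c1=6.
Step 29. [r5c7∈{3}] r5c7's peers cover all but 3 ⇒ r5c7=3.
Step 30. [r4c7∈{1}] nothing but 1 survives at r4c7 ⇒ r4c7=1.
Step 31. [r4c4∈{6}] only 6 remains possible at r4c4, so r4c4=6.
Step 32. [r7c8∈{4}] only 4 remains possible at r7c8. So r7c8=4.
Step 33. [r1c1∈{2}] nothing but 2 survives at r1c1 ⇒ r1c1=2.
Step 34. [r2c3∈{6}] r2c3 is down to just 6. So r2c3=6.
Step 35. [r8c4∈{5}] r8c4 is down to just 5 ⇒ r8c4=5.
Step 36. [r3c6∈{9}] r3c6's peers cover all but 9, so r3c6=9.
Step 37. [r3c7∈{8}] only 8 remains possible at r3c7 ⇒ r3c7=8.
Step 38. [r8c5∈{9}] nothing but 9 survives at r8c5. So r8c5=9.
Step 39. [r7c3∈{3}] nothing but 3 survives at r7c3, so r7c3=3.
Step 40. [r9c9∈{5}] only 5 remains possible at r9c9. So r9c9=5.
Step 41. [r5c9∈{7}] r5c9 has the single candidate 7, so r5c9=7.
Step 42. [r3c1∈{5}] only 5 remains possible at r3c1. So r3c1=5.
Step 43. [r1c3∈{9}] r1c3 has the single candidate 9. So r1c3=9.
Step 44. [r6c8∈{9}] r6c8 has the single candidate 9, so r6c8=9.
Step 45. [r9c1∈{1}] nothing but 1 survives at r9c1. So r9c1=1.
Step 46. [r6c3∈{5}] r6c3's peers cover all but 5 ⇒ r6c3=5.
Step 47. [r1c2∈{4}] r1c2 is down to just 4 ⇒ r1c2=4.
Step 48. [r5c6∈{2}] nothing but 2 survives at r5c6. So r5c6=2.
Step 49. [r7c9∈{2}] nothing but 2 survives at r7c9. So r7c9=2.
Step 50. [r7c6∈{8}] r7c6 is down to just 8, so r7c6=8.
Step 51. [r3c4∈{3}] r3c4's peers cover all but 3. So r3c4=3.
Step 52. [r3c2∈{7}] r3c2's peers cover all but 7. So r3c2=7.

Answer: 2 4 9 8 6 1 5 7 3 / 8 3 6 7 2 5 4 1 9 / 5 7 1 3 4 9 8 2 6 / 9 2 7 6 8 3 1 5 4 / 4 1 8 9 5 2 3 6 7 / 3 6 5 4 1 7 2 9 8 / 6 5 3 1 7 8 9 4 2 / 7 8 2 5 9 4 6 3 1 / 1 9 4 2 3 6 7 8 5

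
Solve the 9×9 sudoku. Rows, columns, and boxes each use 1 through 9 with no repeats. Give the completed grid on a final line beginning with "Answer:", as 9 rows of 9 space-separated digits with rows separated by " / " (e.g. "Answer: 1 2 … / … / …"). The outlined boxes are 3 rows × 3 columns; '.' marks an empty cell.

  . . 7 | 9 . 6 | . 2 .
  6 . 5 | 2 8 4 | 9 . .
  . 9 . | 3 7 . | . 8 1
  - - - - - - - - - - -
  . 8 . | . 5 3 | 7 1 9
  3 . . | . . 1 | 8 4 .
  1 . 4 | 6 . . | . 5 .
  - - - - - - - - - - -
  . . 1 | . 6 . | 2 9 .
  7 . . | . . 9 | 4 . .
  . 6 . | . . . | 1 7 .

Step 1. [r4c1∈{2}] nothing but 2 survives at r4c1. So r4c1=2.
Step 2. [r9c5∈{2,3,4}] r9c5 is the only open cell in col 5 admitting 4. So r9c5=4.
Step 3. [r8c5∈{1,2,3}] across col 5, 3 lands solely at r8c5. So r8c5=3.
Step 4. [r9c3∈{2,3,8,9}] r9c3 is the only open cell in col 3 admitting 3 ⇒ r9c3=3.
Step 5. [r8c3∈{2,8}] in col 3, 8 fits only at r8c3, so r8c3=8.
Step 6. [r7c9∈{3,5,8}] across row 7, 3 lands solely at r7c9 ⇒ r7c9=3.
Step 7. [r6c6∈{2,7,8}] 8 has one home in row 6: r6c6, so r6c6=8.
Step 8. [r3c1∈{4}] r3c1 has the single candidate 4 ⇒ r3c1=4.
Step 9. [r7c1∈{5}] nothing but 5 survives at r7c1. So r7c1=5.
Step 10. [r5c9∈{2,6}] box 6 places 6 nowhere but r5c9 ⇒ r5c9=6.
Step 11. [r8c9∈{5}] only 5 remains possible at r8c9 ⇒ r8c9=5.
Step 12. [r5c4∈{7}] nothing but 7 survives at r5c4, so r5c4=7.
Step 13. [r5c5∈{2,9}] r5c5 is the only open cell in row 5 admitting 2 ⇒ r5c5=2.
Step 14. [r3c6∈{5}] r3c6's peers cover all but 5. So r3c6=5.
Step 15. [r2c8∈{3}] r2c8 has the single candidate 3 ⇒ r2c8=3.
Step 16. [r7c4∈{8}] r7c4's peers cover all but 8 ⇒ r7c4=8.
Step 17. [r1c2∈{1,3}] 3 has one home in row 1: r1c2 ⇒ r1c2=3.
Step 18. [r5c2∈{5}] r5c2 is down to just 5 ⇒ r5c2=5.
Step 19. [r6c2∈{7}] r6c2 is down to just 7, so r6c2=7.
Step 20. [r3c7∈{6}] only 6 remains possible at r3c7, so r3c7=6.
Step 21. [r2c9∈{7}] r2c9 has the single candidate 7. So r2c9=7.
Step 22. [r1c5∈{1}] r1c5 has the single candidate 1 ⇒ r1c5=1.
Step 23. [r7c2∈{4}] r7c2 has the single candidate 4. So r7c2=4.
Step 24. [r8c8∈{6}] r8c8 has the single candidate 6. So r8c8=6.
Step 25. [r8c2∈{2}] r8c2 is down to just 2, so r8c2=2.
Step 26. [r1c9∈{4}] r1c9 is down to just 4 ⇒ r1c9=4.
Step 27. [r5c3∈{9}] only 9 remains possible at r5c3. So r5c3=9.
Step 28. [r6c5∈{9}] r6c5 has the single candidate 9 ⇒ r6c5=9.
Step 29. [r6c9∈{2}] r6c9's peers cover all but 2 ⇒ r6c9=2.
Step 30. [r9c6∈{2}] r9c6's peers cover all but 2 ⇒ r9c6=2.
Step 31. [r2c2∈{1}] r2c2's peers cover all but 1, so r2c2=1.
Step 32. [r1c1∈{8}] r1c1 has the single candidate 8, so r1c1=8.
Step 33. [r6c7∈{3}] r6c7's peers cover all but 3, so r6c7=3.
Step 34. [r7c6∈{7}] r7c6 has the single candidate 7. So r7c6=7.
Step 35. [r9c1∈{9}] r9c1 is down to just 9 ⇒ r9c1=9.
Step 36. [r1c7∈{5}] r1c7 is down to just 5. So r1c7=5.
Step 37. [r8c4∈{1}] only 1 remains possible at r8c4. So r8c4=1.
Step 38. [r9c9∈{8}] only 8 remains possible at r9c9 ⇒ r9c9=8.
Step 39. [r3c3∈{2}] nothing but 2 survives at r3c3. So r3c3=2.
Step 40. [r9c4∈{5}] r9c4's peers cover all but 5 ⇒ r9c4=5.
Step 41. [r4c4∈{4}] r4c4 has the single candidate 4, so r4c4=4.
Step 42. [r4c3∈{6}] r4c3 is down to just 6, so r4c3=6.

Answer: 8 3 7 9 1 6 5 2 4 / 6 1 5 2 8 4 9 3 7 / 4 9 2 3 7 5 6 8 1 / 2 8 6 4 5 3 7 1 9 / 3 5 9 7 2 1 8 4 6 / 1 7 4 6 9 8 3 5 2 / 5 4 1 8 6 7 2 9 3 / 7 2 8 1 3 9 4 6 5 / 9 6 3 5 4 2 1 7 8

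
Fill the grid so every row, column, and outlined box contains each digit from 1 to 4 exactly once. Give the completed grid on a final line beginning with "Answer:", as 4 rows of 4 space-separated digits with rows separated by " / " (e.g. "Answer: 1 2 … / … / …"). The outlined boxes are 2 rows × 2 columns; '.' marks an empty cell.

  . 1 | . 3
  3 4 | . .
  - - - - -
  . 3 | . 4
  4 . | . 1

Step 1. [r3c3∈{2}] only 2 remains possible at r3c3 ⇒ r3c3=2.
Step 2. [r4c3∈{3}] nothing but 3 survives at r4c3, so r4c3=3.
Step 3. [r4c2∈{2}] r4c2's peers cover all but 2 ⇒ r4c2=2.
Step 4. [r2c3∈{1}] r2c3's peers cover all but 1 ⇒ r2c3=1.
Step 5. [r1c3∈{4}] r1c3 has the single candidate 4. So r1c3=4.
Step 6. [r2c4∈{2}] r2c4 is down to just 2, so r2c4=2.
Step 7. [r3c1∈{1}] only 1 remains possible at r3c1. So r3c1=1.
Step 8. [r1c1∈{2}] nothing but 2 survives at r1c1, so r1c1=2.

Answer: 2 1 4 3 / 3 4 1 2 / 1 3 2 4 / 4 2 3 1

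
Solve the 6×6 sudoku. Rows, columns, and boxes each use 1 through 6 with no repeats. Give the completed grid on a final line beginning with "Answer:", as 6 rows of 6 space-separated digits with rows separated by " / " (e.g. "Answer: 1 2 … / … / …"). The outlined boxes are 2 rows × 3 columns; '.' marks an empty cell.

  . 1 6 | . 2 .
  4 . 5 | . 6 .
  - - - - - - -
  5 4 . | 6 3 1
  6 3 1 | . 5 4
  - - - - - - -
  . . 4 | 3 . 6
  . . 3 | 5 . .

Step 1. [r5c5∈{1}] nothing but 1 survives at r5c5, so r5c5=1.
Step 2. [r5c1∈{2}] r5c1 has the single candidate 2, so r5c1=2.
Step 3. [r2c6∈{3}] only 3 remains possible at r2c6, so r2c6=3.
Step 4. [r6c5∈{4}] nothing but 4 survives at r6c5. So r6c5=4.
Step 5. [r1c6∈{5}] r1c6's peers cover all but 5, so r1c6=5.
Step 6. [r6c1∈{1}] nothing but 1 survives at r6c1, so r6c1=1.
Step 7. [r3c3∈{2}] only 2 remains possible at r3c3, so r3c3=2.
Step 8. [r2c2∈{2}] r2c2 is down to just 2, so r2c2=2.
Step 9. [r6c2∈{6}] only 6 remains possible at r6c2. So r6c2=6.
Step 10. [r2c4∈{1}] r2c4 is down to just 1. So r2c4=1.
Step 11. [r5c2∈{5}] r5c2 is down to just 5 ⇒ r5c2=5.
Step 12. [r1c1∈{3}] r1c1's peers cover all but 3 ⇒ r1c1=3.
Step 13. [r1c4∈{4}] r1c4 has the single candidate 4, so r1c4=4.
Step 14. [r4c4∈{2}] r4c4 is down to just 2, so r4c4=2.
Step 15. [r6c6∈{2}] r6c6's peers cover all but 2 ⇒ r6c6=2.

Answer: 3 1 6 4 2 5 / 4 2 5 1 6 3 / 5 4 2 6 3 1 / 6 3 1 2 5 4 / 2 5 4 3 1 6 / 1 6 3 5 4 2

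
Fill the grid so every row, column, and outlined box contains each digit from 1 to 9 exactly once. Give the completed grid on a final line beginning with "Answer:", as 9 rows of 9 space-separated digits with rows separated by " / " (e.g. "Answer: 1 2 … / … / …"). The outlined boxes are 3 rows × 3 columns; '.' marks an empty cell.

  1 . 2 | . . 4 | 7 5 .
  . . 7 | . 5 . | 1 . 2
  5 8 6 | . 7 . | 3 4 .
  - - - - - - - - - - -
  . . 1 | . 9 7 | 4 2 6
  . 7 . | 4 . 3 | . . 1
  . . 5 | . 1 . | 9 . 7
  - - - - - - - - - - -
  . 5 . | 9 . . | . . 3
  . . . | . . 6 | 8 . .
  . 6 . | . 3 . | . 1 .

Step 1. [r9c6∈{2,5,8}] 5 has one home in col 6: r9c6 ⇒ r9c6=5.
Step 2. [r4c2∈{3}] r4c2 is down to just 3, so r4c2=3.
Step 3. [r4c1∈{8}] only 8 remains possible at r4c1, so r4c1=8.
Step 4. [r3c9∈{9}] r3c9 is down to just 9, so r3c9=9.
Step 5. [r7c6∈{1,2,8}] in row 7, 1 fits only at r7c6 ⇒ r7c6=1.
Step 6. [r8c8∈{7,9}] across col 8, 9 lands solely at r8c8 ⇒ r8c8=9.
Step 7. [r2c1∈{3,4,9}] box 1 places 3 nowhere but r2c1, so r2c1=3.
Step 8. [r2c8∈{6,8}] box 3 places 6 nowhere but r2c8. So r2c8=6.
Step 9. [r2c4∈{8}] only 8 remains possible at r2c4, so r2c4=8.
Step 10. [r7c5∈{2,4,8}] across box 8, 8 lands solely at r7c5, so r7c5=8.
Step 11. [r7c3∈{4}] nothing but 4 survives at r7c3. So r7c3=4.
Step 12. [r6c1∈{2,4,6}] 4 has one home in col 1: r6c1, so r6c1=4.
Step 13. [r6c2∈{2}] r6c2's peers cover all but 2, so r6c2=2.
Step 14. [r9c7∈{2}] only 2 remains possible at r9c7 ⇒ r9c7=2.
Step 15. [r6c4∈{6}] nothing but 6 survives at r6c4. So r6c4=6.
Step 16. [r9c4∈{7}] r9c4 is down to just 7, so r9c4=7.
Step 17. [r8c4∈{2}] r8c4 has the single candidate 2 ⇒ r8c4=2.
Step 18. [r5c3∈{9}] r5c3 has the single candidate 9 ⇒ r5c3=9.
Step 19. [r7c8∈{7}] r7c8 is down to just 7. So r7c8=7.
Step 20. [r6c8∈{3,8}] 3 has one home in row 6: r6c8. So r6c8=3.
Step 21. [r8c9∈{4,5}] r8c9 is the only open cell in row 8 admitting 5 ⇒ r8c9=5.
Step 22. [r2c6∈{9}] r2c6's peers cover all but 9 ⇒ r2c6=9.
Step 23. [r5c5∈{2}] nothing but 2 survives at r5c5, so r5c5=2.
Step 24. [r5c1∈{6}] r5c1's peers cover all but 6 ⇒ r5c1=6.
Step 25. [r1c5∈{6}] r1c5 has the single candidate 6 ⇒ r1c5=6.
Step 26. [r9c3∈{8}] r9c3 has the single candidate 8. So r9c3=8.
Step 27. [r1c9∈{8}] r1c9 has the single candidate 8. So r1c9=8.
Step 28. [r3c6∈{2}] r3c6's peers cover all but 2, so r3c6=2.
Step 29. [r6c6∈{8}] only 8 remains possible at r6c6, so r6c6=8.
Step 30. [r2c2∈{4}] nothing but 4 survives at r2c2, so r2c2=4.
Step 31. [r3c4∈{1}] r3c4's peers cover all but 1 ⇒ r3c4=1.
Step 32. [r8c5∈{4}] r8c5 has the single candidate 4, so r8c5=4.
Step 33. [r5c7∈{5}] r5c7 is down to just 5. So r5c7=5.
Step 34. [r1c4∈{3}] r1c4's peers cover all but 3, so r1c4=3.
Step 35. [r7c1∈{2}] r7c1 is down to just 2, so r7c1=2.
Step 36. [r8c3∈{3}] r8c3 has the single candidate 3, so r8c3=3.
Step 37. [r8c2∈{1}] r8c2's peers cover all but 1. So r8c2=1.
Step 38. [r8c1∈{7}] nothing but 7 survives at r8c1 ⇒ r8c1=7.
Step 39. [r5c8∈{8}] r5c8 is down to just 8. So r5c8=8.
Step 40. [r1c2∈{9}] r1c2 has the single candidate 9. So r1c2=9.
Step 41. [r9c9∈{4}] r9c9's peers cover all but 4, so r9c9=4.
Step 42. [r9c1∈{9}] only 9 remains possible at r9c1. So r9c1=9.
Step 43. [r7c7∈{6}] nothing but 6 survives at r7c7 ⇒ r7c7=6.
Step 44. [r4c4∈{5}] r4c4's peers cover all but 5. So r4c4=5.

Answer: 1 9 2 3 6 4 7 5 8 / 3 4 7 8 5 9 1 6 2 / 5 8 6 1 7 2 3 4 9 / 8 3 1 5 9 7 4 2 6 / 6 7 9 4 2 3 5 8 1 / 4 2 5 6 1 8 9 3 7 / 2 5 4 9 8 1 6 7 3 / 7 1 3 2 4 6 8 9 5 / 9 6 8 7 3 5 2 1 4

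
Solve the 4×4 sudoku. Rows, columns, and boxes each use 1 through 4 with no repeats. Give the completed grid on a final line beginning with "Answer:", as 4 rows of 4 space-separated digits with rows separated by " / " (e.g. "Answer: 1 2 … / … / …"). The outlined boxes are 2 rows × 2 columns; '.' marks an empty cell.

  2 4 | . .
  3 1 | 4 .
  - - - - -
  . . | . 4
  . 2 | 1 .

Step 1. [r4c4∈{3}] nothing but 3 survives at r4c4 ⇒ r4c4=3.
Step 2. [r3c1∈{1}] r3c1 has the single candidate 1, so r3c1=1.
Step 3. [r1c4∈{1}] r1c4 is down to just 1 ⇒ r1c4=1.
Step 4. [r1c3∈{3}] r1c3 has the single candidate 3, so r1c3=3.
Step 5. [r2c4∈{2}] r2c4 has the single candidate 2 ⇒ r2c4=2.
Step 6. [r4c1∈{4}] r4c1's peers cover all but 4 ⇒ r4c1=4.
Step 7. [r3c3∈{2}] nothing but 2 survives at r3c3, so r3c3=2.
Step 8. [r3c2∈{3}] r3c2 is down to just 3, so r3c2=3.

Answer: 2 4 3 1 / 3 1 4 2 / 1 3 2 4 / 4 2 1 3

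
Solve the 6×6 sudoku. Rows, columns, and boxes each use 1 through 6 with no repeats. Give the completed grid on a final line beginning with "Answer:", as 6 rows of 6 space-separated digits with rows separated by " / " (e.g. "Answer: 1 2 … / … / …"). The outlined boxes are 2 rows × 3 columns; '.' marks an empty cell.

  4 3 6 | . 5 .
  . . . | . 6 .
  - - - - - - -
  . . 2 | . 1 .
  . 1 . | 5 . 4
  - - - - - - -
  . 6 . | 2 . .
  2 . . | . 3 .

Step 1. [r1c4∈{1}] only 1 remains possible at r1c4. So r1c4=1.
Step 2. [r4c3∈{3}] r4c3's peers cover all but 3 ⇒ r4c3=3.
Step 3. [r3c2∈{4,5}] 4 has one home in row 3: r3c2 ⇒ r3c2=4.
Step 4. [r6c2∈{5}] only 5 remains possible at r6c2, so r6c2=5.
Step 5. [r3c1∈{5,6}] across row 3, 5 lands solely at r3c1 ⇒ r3c1=5.
Step 6. [r2c1∈{1}] r2c1 has the single candidate 1, so r2c1=1.
Step 7. [r5c5∈{4}] only 4 remains possible at r5c5. So r5c5=4.
Step 8. [r6c4∈{6}] r6c4 is down to just 6, so r6c4=6.
Step 9. [r6c6∈{1}] nothing but 1 survives at r6c6 ⇒ r6c6=1.
Step 10. [r3c4∈{3}] r3c4 is down to just 3. So r3c4=3.
Step 11. [r2c6∈{2,3}] r2c6 is the only open cell in row 2 admitting 3, so r2c6=3.
Step 12. [r5c6∈{5}] r5c6 is down to just 5 ⇒ r5c6=5.
Step 13. [r2c3∈{5}] nothing but 5 survives at r2c3. So r2c3=5.
Step 14. [r4c5∈{2}] r4c5 has the single candidate 2. So r4c5=2.
Step 15. [r6c3∈{4}] r6c3 has the single candidate 4, so r6c3=4.
Step 16. [r5c1∈{3}] r5c1 is down to just 3, so r5c1=3.
Step 17. [r5c3∈{1}] only 1 remains possible at r5c3 ⇒ r5c3=1.
Step 18. [r2c4∈{4}] only 4 remains possible at r2c4 ⇒ r2c4=4.
Step 19. [r1c6∈{2}] r1c6's peers cover all but 2, so r1c6=2.
Step 20. [r4c1∈{6}] r4c1 has the single candidate 6. So r4c1=6.
Step 21. [r3c6∈{6}] nothing but 6 survives at r3c6. So r3c6=6.
Step 22. [r2c2∈{2}] only 2 remains possible at r2c2 ⇒ r2c2=2.

Answer: 4 3 6 1 5 2 / 1 2 5 4 6 3 / 5 4 2 3 1 6 / 6 1 3 5 2 4 / 3 6 1 2 4 5 / 2 5 4 6 3 1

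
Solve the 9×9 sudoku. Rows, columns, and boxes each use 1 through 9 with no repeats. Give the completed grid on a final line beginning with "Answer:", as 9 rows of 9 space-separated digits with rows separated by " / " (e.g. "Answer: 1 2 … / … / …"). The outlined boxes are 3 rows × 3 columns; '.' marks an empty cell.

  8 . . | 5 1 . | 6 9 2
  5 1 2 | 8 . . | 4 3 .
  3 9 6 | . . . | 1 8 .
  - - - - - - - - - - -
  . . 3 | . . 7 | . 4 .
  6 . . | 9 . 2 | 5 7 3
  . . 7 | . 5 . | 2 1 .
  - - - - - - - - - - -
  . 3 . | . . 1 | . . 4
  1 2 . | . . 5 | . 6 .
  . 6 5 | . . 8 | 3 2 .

Step 1. [r1c3∈{4}] r1c3's peers cover all but 4 ⇒ r1c3=4.
Step 2. [r9c1∈{4,7,9}] 4 has one home in box 7: r9c1, so r9c1=4.
Step 3. [r9c4∈{7}] r9c4 is down to just 7. So r9c4=7.
Step 4. [r9c5∈{9}] r9c5's peers cover all but 9. So r9c5=9.
Step 5. [r3c6∈{4}] r3c6 has the single candidate 4, so r3c6=4.
Step 6. [r2c9∈{7}] r2c9 is down to just 7, so r2c9=7.
Step 7. [r6c1∈{9}] only 9 remains possible at r6c1. So r6c1=9.
Step 8. [r8c7∈{7,8,9}] in row 8, 7 fits only at r8c7 ⇒ r8c7=7.
Step 9. [r2c5∈{6}] r2c5 has the single candidate 6 ⇒ r2c5=6.
Step 10. [r4c5∈{8}] nothing but 8 survives at r4c5 ⇒ r4c5=8.
Step 11. [r6c6∈{3,6}] r6c6 is the only open cell in col 6 admitting 6. So r6c6=6.
Step 12. [r7c7∈{8,9}] in col 7, 8 fits only at r7c7 ⇒ r7c7=8.
Step 13. [r5c5∈{4}] nothing but 4 survives at r5c5, so r5c5=4.
Step 14. [r7c5∈{2}] r7c5 has the single candidate 2. So r7c5=2.
Step 15. [r8c9∈{9}] nothing but 9 survives at r8c9, so r8c9=9.
Step 16. [r5c2∈{8}] only 8 remains possible at r5c2, so r5c2=8.
Step 17. [r6c4∈{3}] r6c4's peers cover all but 3, so r6c4=3.
Step 18. [r4c4∈{1}] nothing but 1 survives at r4c4. So r4c4=1.
Step 19. [r5c3∈{1}] only 1 remains possible at r5c3, so r5c3=1.
Step 20. [r8c4∈{4}] r8c4 has the single candidate 4 ⇒ r8c4=4.
Step 21. [r9c9∈{1}] r9c9's peers cover all but 1. So r9c9=1.
Step 22. [r1c6∈{3}] r1c6 is down to just 3 ⇒ r1c6=3.
Step 23. [r1c2∈{7}] r1c2 has the single candidate 7, so r1c2=7.
Step 24. [r4c9∈{6}] r4c9's peers cover all but 6 ⇒ r4c9=6.
Step 25. [r7c1∈{7}] r7c1's peers cover all but 7, so r7c1=7.
Step 26. [r8c3∈{8}] r8c3's peers cover all but 8, so r8c3=8.
Step 27. [r3c4∈{2}] r3c4 has the single candidate 2. So r3c4=2.
Step 28. [r7c8∈{5}] nothing but 5 survives at r7c8, so r7c8=5.
Step 29. [r4c1∈{2}] r4c1 is down to just 2, so r4c1=2.
Step 30. [r7c3∈{9}] nothing but 9 survives at r7c3, so r7c3=9.
Step 31. [r4c7∈{9}] nothing but 9 survives at r4c7 ⇒ r4c7=9.
Step 32. [r6c2∈{4}] nothing but 4 survives at r6c2, so r6c2=4.
Step 33. [r7c4∈{6}] r7c4's peers cover all but 6, so r7c4=6.
Step 34. [r4c2∈{5}] r4c2's peers cover all but 5 ⇒ r4c2=5.
Step 35. [r3c9∈{5}] r3c9 has the single candidate 5, so r3c9=5.
Step 36. [r2c6∈{9}] nothing but 9 survives at r2c6, so r2c6=9.
Step 37. [r6c9∈{8}] only 8 remains possible at r6c9 ⇒ r6c9=8.
Step 38. [r3c5∈{7}] nothing but 7 survives at r3c5 ⇒ r3c5=7.
Step 39. [r8c5∈{3}] r8c5 has the single candidate 3, so r8c5=3.

Answer: 8 7 4 5 1 3 6 9 2 / 5 1 2 8 6 9 4 3 7 / 3 9 6 2 7 4 1 8 5 / 2 5 3 1 8 7 9 4 6 / 6 8 1 9 4 2 5 7 3 / 9 4 7 3 5 6 2 1 8 / 7 3 9 6 2 1 8 5 4 / 1 2 8 4 3 5 7 6 9 / 4 6 5 7 9 8 3 2 1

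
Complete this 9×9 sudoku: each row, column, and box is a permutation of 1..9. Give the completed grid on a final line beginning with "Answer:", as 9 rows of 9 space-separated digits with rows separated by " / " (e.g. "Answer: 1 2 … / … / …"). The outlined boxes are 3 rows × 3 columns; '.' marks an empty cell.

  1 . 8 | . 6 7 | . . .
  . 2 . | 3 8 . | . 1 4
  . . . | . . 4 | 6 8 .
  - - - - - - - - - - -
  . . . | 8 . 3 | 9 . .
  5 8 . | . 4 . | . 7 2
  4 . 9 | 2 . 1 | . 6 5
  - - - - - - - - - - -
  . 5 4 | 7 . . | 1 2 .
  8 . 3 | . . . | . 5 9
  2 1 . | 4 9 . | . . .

Step 1. [r1c9∈{3}] r1c9's peers cover all but 3. So r1c9=3.
Step 2. [r3c9∈{7}] r3c9 has the single candidate 7, so r3c9=7.
Step 3. [r4c3∈{1,2,6,7}] across row 4, 2 lands solely at r4c3. So r4c3=2.
Step 4. [r9c6∈{5,6,8}] in row 9, 5 fits only at r9c6 ⇒ r9c6=5.
Step 5. [r2c6∈{9}] nothing but 9 survives at r2c6. So r2c6=9.
Step 6. [r5c6∈{6}] r5c6 is down to just 6. So r5c6=6.
Step 7. [r1c4∈{5}] nothing but 5 survives at r1c4. So r1c4=5.
Step 8. [r6c2∈{3,7}] 3 has one home in box 4: r6c2. So r6c2=3.
Step 9. [r7c1∈{6,9}] 9 has one home in row 7: r7c1. So r7c1=9.
Step 10. [r3c4∈{1}] only 1 remains possible at r3c4 ⇒ r3c4=1.
Step 11. [r7c9∈{6,8}] row 7 places 6 nowhere but r7c9 ⇒ r7c9=6.
Step 12. [r9c3∈{6,7}] across row 9, 6 lands solely at r9c3, so r9c3=6.
Step 13. [r9c7∈{3,7,8}] in row 9, 7 fits only at r9c7. So r9c7=7.
Step 14. [r2c1∈{6,7}] 6 has one home in row 2: r2c1 ⇒ r2c1=6.
Step 15. [r4c1∈{7}] r4c1's peers cover all but 7. So r4c1=7.
Step 16. [r3c5∈{2}] r3c5's peers cover all but 2. So r3c5=2.
Step 17. [r3c3∈{5}] r3c3 has the single candidate 5 ⇒ r3c3=5.
Step 18. [r3c2∈{9}] r3c2 has the single candidate 9, so r3c2=9.
Step 19. [r9c9∈{8}] r9c9 has the single candidate 8 ⇒ r9c9=8.
Step 20. [r8c5∈{1}] r8c5 is down to just 1 ⇒ r8c5=1.
Step 21. [r4c5∈{5}] only 5 remains possible at r4c5, so r4c5=5.
Step 22. [r4c2∈{6}] nothing but 6 survives at r4c2 ⇒ r4c2=6.
Step 23. [r3c1∈{3}] nothing but 3 survives at r3c1, so r3c1=3.
Step 24. [r5c4∈{9}] nothing but 9 survives at r5c4, so r5c4=9.
Step 25. [r4c9∈{1}] only 1 remains possible at r4c9 ⇒ r4c9=1.
Step 26. [r5c3∈{1}] nothing but 1 survives at r5c3, so r5c3=1.
Step 27. [r4c8∈{4}] nothing but 4 survives at r4c8, so r4c8=4.
Step 28. [r8c6∈{2}] r8c6's peers cover all but 2. So r8c6=2.
Step 29. [r1c7∈{2}] r1c7's peers cover all but 2. So r1c7=2.
Step 30. [r7c6∈{8}] r7c6 is down to just 8. So r7c6=8.
Step 31. [r7c5∈{3}] only 3 remains possible at r7c5 ⇒ r7c5=3.
Step 32. [r8c2∈{7}] only 7 remains possible at r8c2 ⇒ r8c2=7.
Step 33. [r1c8∈{9}] r1c8's peers cover all but 9 ⇒ r1c8=9.
Step 34. [r8c4∈{6}] nothing but 6 survives at r8c4. So r8c4=6.
Step 35. [r1c2∈{4}] only 4 remains possible at r1c2, so r1c2=4.
Step 36. [r2c7∈{5}] nothing but 5 survives at r2c7 ⇒ r2c7=5.
Step 37. [r6c5∈{7}] only 7 remains possible at r6c5 ⇒ r6c5=7.
Step 38. [r6c7∈{8}] r6c7's peers cover all but 8, so r6c7=8.
Step 39. [r2c3∈{7}] only 7 remains possible at r2c3, so r2c3=7.
Step 40. [r8c7∈{4}] r8c7's peers cover all but 4 ⇒ r8c7=4.
Step 41. [r5c7∈{3}] r5c7's peers cover all but 3, so r5c7=3.
Step 42. [r9c8∈{3}] r9c8's peers cover all but 3 ⇒ r9c8=3.

Answer: 1 4 8 5 6 7 2 9 3 / 6 2 7 3 8 9 5 1 4 / 3 9 5 1 2 4 6 8 7 / 7 6 2 8 5 3 9 4 1 / 5 8 1 9 4 6 3 7 2 / 4 3 9 2 7 1 8 6 5 / 9 5 4 7 3 8 1 2 6 / 8 7 3 6 1 2 4 5 9 / 2 1 6 4 9 5 7 3 8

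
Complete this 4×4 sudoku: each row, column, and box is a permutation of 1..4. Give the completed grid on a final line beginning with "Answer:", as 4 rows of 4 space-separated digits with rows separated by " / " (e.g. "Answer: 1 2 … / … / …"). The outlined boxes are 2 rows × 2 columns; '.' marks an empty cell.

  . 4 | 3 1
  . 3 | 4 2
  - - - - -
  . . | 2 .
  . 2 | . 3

Step 1. [r3c2∈{1}] r3c2 is down to just 1, so r3c2=1.
Step 2. [r3c4∈{4}] nothing but 4 survives at r3c4. So r3c4=4.
Step 3. [r3c1∈{3}] nothing but 3 survives at r3c1, so r3c1=3.
Step 4. [r1c1∈{2}] r1c1 has the single candidate 2 ⇒ r1c1=2.
Step 5. [r4c1∈{4}] r4c1's peers cover all but 4 ⇒ r4c1=4.
Step 6. [r2c1∈{1}] only 1 remains possible at r2c1 ⇒ r2c1=1.
Step 7. [r4c3∈{1}] nothing but 1 survives at r4c3, so r4c3=1.

Answer: 2 4 3 1 / 1 3 4 2 / 3 1 2 4 / 4 2 1 3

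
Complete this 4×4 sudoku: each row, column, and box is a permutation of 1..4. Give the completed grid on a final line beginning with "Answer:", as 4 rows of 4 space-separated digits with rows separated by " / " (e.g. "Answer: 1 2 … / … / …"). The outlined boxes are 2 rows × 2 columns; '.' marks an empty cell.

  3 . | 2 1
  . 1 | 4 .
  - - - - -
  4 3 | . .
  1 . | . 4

Step 1. [r3c4∈{2}] r3c4 is down to just 2 ⇒ r3c4=2.
Step 2. [r4c2∈{2}] r4c2 is down to just 2. So r4c2=2.
Step 3. [r1c2∈{4}] r1c2 has the single candidate 4, so r1c2=4.
Step 4. [r4c3∈{3}] only 3 remains possible at r4c3. So r4c3=3.
Step 5. [r3c3∈{1}] r3c3 is down to just 1 ⇒ r3c3=1.
Step 6. [r2c4∈{3}] nothing but 3 survives at r2c4 ⇒ r2c4=3.
Step 7. [r2c1∈{2}] r2c1 has the single candidate 2. So r2c1=2.

Answer: 3 4 2 1 / 2 1 4 3 / 4 3 1 2 / 1 2 3 4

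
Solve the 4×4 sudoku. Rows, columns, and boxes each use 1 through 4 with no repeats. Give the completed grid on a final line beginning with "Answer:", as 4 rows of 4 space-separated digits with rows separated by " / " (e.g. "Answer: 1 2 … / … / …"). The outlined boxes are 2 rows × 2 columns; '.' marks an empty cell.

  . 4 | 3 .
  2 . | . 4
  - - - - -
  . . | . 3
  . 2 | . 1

Step 1. [r1c1∈{1}] only 1 remains possible at r1c1. So r1c1=1.
Step 2. [r3c1∈{4}] r3c1 is down to just 4, so r3c1=4.
Step 3. [r4c1∈{3}] only 3 remains possible at r4c1. So r4c1=3.
Step 4. [r2c2∈{3}] r2c2's peers cover all but 3, so r2c2=3.
Step 5. [r3c3∈{2}] nothing but 2 survives at r3c3. So r3c3=2.
Step 6. [r4c3∈{4}] r4c3 has the single candidate 4 ⇒ r4c3=4.
Step 7. [r1c4∈{2}] nothing but 2 survives at r1c4 ⇒ r1c4=2.
Step 8. [r2c3∈{1}] r2c3's peers cover all but 1 ⇒ r2c3=1.
Step 9. [r3c2∈{1}] nothing but 1 survives at r3c2. So r3c2=1.

Answer: 1 4 3 2 / 2 3 1 4 / 4 1 2 3 / 3 2 4 1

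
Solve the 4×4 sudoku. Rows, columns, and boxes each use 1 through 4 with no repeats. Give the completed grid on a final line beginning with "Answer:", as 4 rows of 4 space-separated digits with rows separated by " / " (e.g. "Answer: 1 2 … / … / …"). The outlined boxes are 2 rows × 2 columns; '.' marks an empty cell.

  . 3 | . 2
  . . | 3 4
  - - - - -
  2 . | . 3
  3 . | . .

Step 1. [r4c4∈{1}] only 1 remains possible at r4c4 ⇒ r4c4=1.
Step 2. [r3c3∈{4}] only 4 remains possible at r3c3. So r3c3=4.
Step 3. [r2c1∈{1}] nothing but 1 survives at r2c1. So r2c1=1.
Step 4. [r1c1∈{4}] r1c1 is down to just 4 ⇒ r1c1=4.
Step 5. [r4c2∈{4}] only 4 remains possible at r4c2. So r4c2=4.
Step 6. [r1c3∈{1}] nothing but 1 survives at r1c3. So r1c3=1.
Step 7. [r3c2∈{1}] nothing but 1 survives at r3c2. So r3c2=1.
Step 8. [r4c3∈{2}] r4c3's peers cover all but 2, so r4c3=2.
Step 9. [r2c2∈{2}] nothing but 2 survives at r2c2 ⇒ r2c2=2.

Answer: 4 3 1 2 / 1 2 3 4 / 2 1 4 3 / 3 4 2 1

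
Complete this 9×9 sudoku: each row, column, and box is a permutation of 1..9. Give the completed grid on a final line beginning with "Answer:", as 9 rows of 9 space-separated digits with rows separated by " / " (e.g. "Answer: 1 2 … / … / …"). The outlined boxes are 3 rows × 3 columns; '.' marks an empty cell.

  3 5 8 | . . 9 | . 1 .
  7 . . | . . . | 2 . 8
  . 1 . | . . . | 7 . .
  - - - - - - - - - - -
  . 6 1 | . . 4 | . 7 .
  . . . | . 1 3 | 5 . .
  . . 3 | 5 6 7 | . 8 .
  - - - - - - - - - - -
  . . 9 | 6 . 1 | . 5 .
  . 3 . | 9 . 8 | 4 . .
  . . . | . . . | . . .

Step 1. [r3c9∈{3,4,5,6,9}] r3c9 is the only open cell in col 9 admitting 5, so r3c9=5.
Step 2. [r4c1∈{2,5,8,9}] r4c1 is the only open cell in row 4 admitting 5. So r4c1=5.
Step 3. [r4c5∈{2,8,9}] 9 has one home in col 5: r4c5 ⇒ r4c5=9.
Step 4. [r1c7∈{6}] nothing but 6 survives at r1c7. So r1c7=6.
Step 5. [r1c9∈{4}] r1c9 has the single candidate 4 ⇒ r1c9=4.
Step 6. [r5c8∈{2,4,6,9}] across col 8, 4 lands solely at r5c8. So r5c8=4.
Step 7. [r5c9∈{2,6,9}] row 5 places 6 nowhere but r5c9 ⇒ r5c9=6.
Step 8. [r3c5∈{2,3,4,8}] 8 has one home in col 5: r3c5 ⇒ r3c5=8.
Step 9. [r4c7∈{3}] only 3 remains possible at r4c7. So r4c7=3.
Step 10. [r4c9∈{2}] nothing but 2 survives at r4c9, so r4c9=2.
Step 11. [r5c4∈{2,8}] across box 5, 2 lands solely at r5c4, so r5c4=2.
Step 12. [r1c5∈{2,7}] 2 has one home in row 1: r1c5, so r1c5=2.
Step 13. [r9c6∈{2,5}] across col 6, 2 lands solely at r9c6. So r9c6=2.
Step 14. [r7c7∈{8}] r7c7 is down to just 8, so r7c7=8.
Step 15. [r5c3∈{7}] nothing but 7 survives at r5c3, so r5c3=7.
Step 16. [r8c8∈{2,6}] in col 8, 2 fits only at r8c8. So r8c8=2.
Step 17. [r9c8∈{3,6,9}] across col 8, 6 lands solely at r9c8 ⇒ r9c8=6.
Step 18. [r3c3∈{2,4,6}] col 3 places 2 nowhere but r3c3. So r3c3=2.
Step 19. [r2c6∈{5,6}] in col 6, 5 fits only at r2c6. So r2c6=5.
Step 20. [r2c3∈{4,6}] 6 has one home in row 2: r2c3. So r2c3=6.
Step 21. [r9c3∈{4,5}] across col 3, 4 lands solely at r9c3. So r9c3=4.
Step 22. [r7c5∈{3,4,7}] row 7 places 4 nowhere but r7c5. So r7c5=4.
Step 23. [r2c5∈{3}] r2c5 is down to just 3, so r2c5=3.
Step 24. [r3c4∈{4}] r3c4 is down to just 4. So r3c4=4.
Step 25. [r3c1∈{9}] nothing but 9 survives at r3c1. So r3c1=9.
Step 26. [r9c5∈{5,7}] r9c5 is the only open cell in row 9 admitting 5. So r9c5=5.
Step 27. [r5c1∈{8}] r5c1 is down to just 8, so r5c1=8.
Step 28. [r9c1∈{1}] nothing but 1 survives at r9c1 ⇒ r9c1=1.
Step 29. [r8c9∈{1,7}] r8c9 is the only open cell in row 8 admitting 1, so r8c9=1.
Step 30. [r6c9∈{9}] r6c9 is down to just 9 ⇒ r6c9=9.
Step 31. [r7c1∈{2}] r7c1's peers cover all but 2. So r7c1=2.
Step 32. [r7c2∈{7}] r7c2 has the single candidate 7, so r7c2=7.
Step 33. [r9c9∈{3,7}] 7 has one home in col 9: r9c9 ⇒ r9c9=7.
Step 34. [r6c1∈{4}] only 4 remains possible at r6c1. So r6c1=4.
Step 35. [r9c2∈{8}] r9c2's peers cover all but 8. So r9c2=8.
Step 36. [r3c8∈{3}] only 3 remains possible at r3c8 ⇒ r3c8=3.
Step 37. [r6c7∈{1}] nothing but 1 survives at r6c7 ⇒ r6c7=1.
Step 38. [r6c2∈{2}] r6c2 has the single candidate 2, so r6c2=2.
Step 39. [r7c9∈{3}] r7c9 has the single candidate 3. So r7c9=3.
Step 40. [r8c1∈{6}] only 6 remains possible at r8c1 ⇒ r8c1=6.
Step 41. [r2c8∈{9}] r2c8 is down to just 9. So r2c8=9.
Step 42. [r8c3∈{5}] r8c3 has the single candidate 5 ⇒ r8c3=5.
Step 43. [r2c4∈{1}] r2c4 is down to just 1 ⇒ r2c4=1.
Step 44. [r2c2∈{4}] r2c2's peers cover all but 4, so r2c2=4.
Step 45. [r3c6∈{6}] r3c6 is down to just 6. So r3c6=6.
Step 46. [r1c4∈{7}] only 7 remains possible at r1c4 ⇒ r1c4=7.
Step 47. [r5c2∈{9}] r5c2 is down to just 9. So r5c2=9.
Step 48. [r9c4∈{3}] r9c4 is down to just 3. So r9c4=3.
Step 49. [r9c7∈{9}] r9c7's peers cover all but 9, so r9c7=9.
Step 50. [r8c5∈{7}] only 7 remains possible at r8c5 ⇒ r8c5=7.
Step 51. [r4c4∈{8}] r4c4's peers cover all but 8 ⇒ r4c4=8.

Answer: 3 5 8 7 2 9 6 1 4 / 7 4 6 1 3 5 2 9 8 / 9 1 2 4 8 6 7 3 5 / 5 6 1 8 9 4 3 7 2 / 8 9 7 2 1 3 5 4 6 / 4 2 3 5 6 7 1 8 9 / 2 7 9 6 4 1 8 5 3 / 6 3 5 9 7 8 4 2 1 / 1 8 4 3 5 2 9 6 7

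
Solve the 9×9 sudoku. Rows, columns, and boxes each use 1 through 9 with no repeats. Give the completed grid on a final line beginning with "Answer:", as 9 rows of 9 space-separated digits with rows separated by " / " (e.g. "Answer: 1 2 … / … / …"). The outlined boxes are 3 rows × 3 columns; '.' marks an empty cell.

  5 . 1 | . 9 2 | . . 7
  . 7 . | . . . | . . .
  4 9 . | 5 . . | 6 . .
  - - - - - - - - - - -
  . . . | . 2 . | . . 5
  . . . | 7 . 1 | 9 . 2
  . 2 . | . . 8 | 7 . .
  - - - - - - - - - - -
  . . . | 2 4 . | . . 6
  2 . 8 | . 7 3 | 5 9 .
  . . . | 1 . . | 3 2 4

Step 1. [r8c4∈{6}] only 6 remains possible at r8c4, so r8c4=6.
Step 2. [r1c2∈{3,6,8}] r1c2 is the only open cell in row 1 admitting 6. So r1c2=6.
Step 3. [r2c1∈{3,8}] r2c1 is the only open cell in box 1 admitting 8, so r2c1=8.
Step 4. [r8c9∈{1}] only 1 remains possible at r8c9. So r8c9=1.
Step 5. [r6c9∈{3}] r6c9 has the single candidate 3 ⇒ r6c9=3.
Step 6. [r9c2∈{5}] r9c2 has the single candidate 5 ⇒ r9c2=5.
Step 7. [r1c4∈{3,4,8}] across col 4, 8 lands solely at r1c4 ⇒ r1c4=8.
Step 8. [r9c6∈{9}] r9c6 has the single candidate 9 ⇒ r9c6=9.
Step 9. [r1c7∈{4}] only 4 remains possible at r1c7. So r1c7=4.
Step 10. [r7c8∈{7,8}] in col 8, 7 fits only at r7c8, so r7c8=7.
Step 11. [r1c8∈{3}] r1c8's peers cover all but 3, so r1c8=3.
Step 12. [r8c2∈{4}] nothing but 4 survives at r8c2 ⇒ r8c2=4.
Step 13. [r2c7∈{1,2}] across col 7, 2 lands solely at r2c7 ⇒ r2c7=2.
Step 14. [r2c3∈{3}] r2c3 has the single candidate 3, so r2c3=3.
Step 15. [r4c7∈{1,8}] in col 7, 1 fits only at r4c7, so r4c7=1.
Step 16. [r4c4∈{3,4,9}] col 4 places 3 nowhere but r4c4. So r4c4=3.
Step 17. [r6c4∈{4,9}] 9 has one home in col 4: r6c4 ⇒ r6c4=9.
Step 18. [r4c6∈{4,6}] box 5 places 4 nowhere but r4c6 ⇒ r4c6=4.
Step 19. [r4c2∈{8}] only 8 remains possible at r4c2, so r4c2=8.
Step 20. [r4c8∈{6}] r4c8 is down to just 6. So r4c8=6.
Step 21. [r5c2∈{3}] only 3 remains possible at r5c2, so r5c2=3.
Step 22. [r5c1∈{6}] r5c1's peers cover all but 6 ⇒ r5c1=6.
Step 23. [r7c3∈{9}] r7c3 is down to just 9 ⇒ r7c3=9.
Step 24. [r6c8∈{4}] r6c8 is down to just 4 ⇒ r6c8=4.
Step 25. [r9c1∈{7}] r9c1 is down to just 7, so r9c1=7.
Step 26. [r5c5∈{5}] r5c5 is down to just 5. So r5c5=5.
Step 27. [r2c8∈{1,5}] r2c8 is the only open cell in row 2 admitting 5, so r2c8=5.
Step 28. [r3c8∈{1,8}] 1 has one home in col 8: r3c8 ⇒ r3c8=1.
Step 29. [r6c5∈{6}] nothing but 6 survives at r6c5 ⇒ r6c5=6.
Step 30. [r7c2∈{1}] nothing but 1 survives at r7c2, so r7c2=1.
Step 31. [r2c4∈{4}] only 4 remains possible at r2c4. So r2c4=4.
Step 32. [r7c7∈{8}] r7c7's peers cover all but 8. So r7c7=8.
Step 33. [r2c9∈{9}] nothing but 9 survives at r2c9. So r2c9=9.
Step 34. [r6c1∈{1}] only 1 remains possible at r6c1. So r6c1=1.
Step 35. [r2c6∈{6}] r2c6 has the single candidate 6. So r2c6=6.
Step 36. [r4c3∈{7}] r4c3 is down to just 7, so r4c3=7.
Step 37. [r4c1∈{9}] r4c1 has the single candidate 9, so r4c1=9.
Step 38. [r3c6∈{7}] r3c6 is down to just 7. So r3c6=7.
Step 39. [r3c9∈{8}] nothing but 8 survives at r3c9 ⇒ r3c9=8.
Step 40. [r5c8∈{8}] r5c8's peers cover all but 8 ⇒ r5c8=8.
Step 41. [r7c1∈{3}] nothing but 3 survives at r7c1 ⇒ r7c1=3.
Step 42. [r9c5∈{8}] r9c5 has the single candidate 8. So r9c5=8.
Step 43. [r9c3∈{6}] r9c3's peers cover all but 6. So r9c3=6.
Step 44. [r6c3∈{5}] r6c3 is down to just 5. So r6c3=5.
Step 45. [r7c6∈{5}] r7c6 is down to just 5, so r7c6=5.
Step 46. [r3c3∈{2}] r3c3 is down to just 2, so r3c3=2.
Step 47. [r5c3∈{4}] r5c3 has the single candidate 4. So r5c3=4.
Step 48. [r2c5∈{1}] nothing but 1 survives at r2c5, so r2c5=1.
Step 49. [r3c5∈{3}] only 3 remains possible at r3c5 ⇒ r3c5=3.

Answer: 5 6 1 8 9 2 4 3 7 / 8 7 3 4 1 6 2 5 9 / 4 9 2 5 3 7 6 1 8 / 9 8 7 3 2 4 1 6 5 / 6 3 4 7 5 1 9 8 2 / 1 2 5 9 6 8 7 4 3 / 3 1 9 2 4 5 8 7 6 / 2 4 8 6 7 3 5 9 1 / 7 5 6 1 8 9 3 2 4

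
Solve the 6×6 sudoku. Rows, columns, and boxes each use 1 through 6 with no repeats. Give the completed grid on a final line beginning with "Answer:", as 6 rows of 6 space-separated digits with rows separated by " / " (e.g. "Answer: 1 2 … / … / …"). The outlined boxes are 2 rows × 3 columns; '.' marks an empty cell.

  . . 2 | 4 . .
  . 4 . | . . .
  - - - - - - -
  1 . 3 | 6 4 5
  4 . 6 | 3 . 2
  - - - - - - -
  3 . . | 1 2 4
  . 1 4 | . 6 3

Step 1. [r2c3∈{1,5}] 1 has one home in col 3: r2c3. So r2c3=1.
Step 2. [r1c2∈{3,5,6}] in col 2, 3 fits only at r1c2 ⇒ r1c2=3.
Step 3. [r6c4∈{5}] r6c4 is down to just 5, so r6c4=5.
Step 4. [r2c6∈{6}] r2c6's peers cover all but 6, so r2c6=6.
Step 5. [r2c1∈{5}] r2c1's peers cover all but 5, so r2c1=5.
Step 6. [r1c6∈{1}] r1c6's peers cover all but 1. So r1c6=1.
Step 7. [r4c2∈{5}] r4c2 has the single candidate 5 ⇒ r4c2=5.
Step 8. [r5c2∈{6}] r5c2's peers cover all but 6. So r5c2=6.
Step 9. [r3c2∈{2}] nothing but 2 survives at r3c2, so r3c2=2.
Step 10. [r4c5∈{1}] r4c5 is down to just 1 ⇒ r4c5=1.
Step 11. [r1c1∈{6}] r1c1 has the single candidate 6, so r1c1=6.
Step 12. [r1c5∈{5}] r1c5 is down to just 5. So r1c5=5.
Step 13. [r6c1∈{2}] nothing but 2 survives at r6c1, so r6c1=2.
Step 14. [r2c4∈{2}] r2c4 has the single candidate 2. So r2c4=2.
Step 15. [r5c3∈{5}] nothing but 5 survives at r5c3, so r5c3=5.
Step 16. [r2c5∈{3}] r2c5 is down to just 3. So r2c5=3.

Answer: 6 3 2 4 5 1 / 5 4 1 2 3 6 / 1 2 3 6 4 5 / 4 5 6 3 1 2 / 3 6 5 1 2 4 / 2 1 4 5 6 3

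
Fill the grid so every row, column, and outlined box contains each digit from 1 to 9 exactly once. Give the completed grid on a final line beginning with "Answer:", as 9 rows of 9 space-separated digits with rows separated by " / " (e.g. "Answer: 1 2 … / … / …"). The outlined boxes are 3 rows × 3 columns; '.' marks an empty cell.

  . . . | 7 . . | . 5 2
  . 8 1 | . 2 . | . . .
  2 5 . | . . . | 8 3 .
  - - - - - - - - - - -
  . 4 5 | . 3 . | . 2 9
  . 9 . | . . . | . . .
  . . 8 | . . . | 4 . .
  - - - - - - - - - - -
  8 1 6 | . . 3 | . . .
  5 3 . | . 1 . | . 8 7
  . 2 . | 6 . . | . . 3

Step 1. [r6c2∈{6,7}] r6c2 is the only open cell in col 2 admitting 7, so r6c2=7.
Step 2. [r8c7∈{2,6,9}] in row 8, 6 fits only at r8c7. So r8c7=6.
Step 3. [r7c5∈{4,5,7,9}] r7c5 is the only open cell in row 7 admitting 7, so r7c5=7.
Step 4. [r5c9∈{1,5,6,8}] across col 9, 8 lands solely at r5c9 ⇒ r5c9=8.
Step 5. [r6c1∈{1,3,6}] in row 6, 3 fits only at r6c1 ⇒ r6c1=3.
Step 6. [r1c2∈{6}] only 6 remains possible at r1c2, so r1c2=6.
Step 7. [r3c3∈{4,7,9}] 7 has one home in row 3: r3c3. So r3c3=7.
Step 8. [r7c7∈{2,5,9}] r7c7 is the only open cell in col 7 admitting 2, so r7c7=2.
Step 9. [r2c4∈{3,4,5,9}] in row 2, 3 fits only at r2c4 ⇒ r2c4=3.
Step 10. [r2c6∈{4,5,6,9}] r2c6 is the only open cell in row 2 admitting 5 ⇒ r2c6=5.
Step 11. [r5c7∈{1,3,5,7}] r5c7 is the only open cell in row 5 admitting 3, so r5c7=3.
Step 12. [r6c9∈{1,5,6}] r6c9 is the only open cell in box 6 admitting 5 ⇒ r6c9=5.
Step 13. [r3c9∈{1,4,6}] 1 has one home in col 9: r3c9 ⇒ r3c9=1.
Step 14. [r1c7∈{9}] only 9 remains possible at r1c7, so r1c7=9.
Step 15. [r1c1∈{4}] r1c1 is down to just 4, so r1c1=4.
Step 16. [r7c9∈{4}] r7c9's peers cover all but 4. So r7c9=4.
Step 17. [r1c6∈{1,8}] 1 has one home in row 1: r1c6 ⇒ r1c6=1.
Step 18. [r7c4∈{5,9}] r7c4 is the only open cell in row 7 admitting 5, so r7c4=5.
Step 19. [r4c4∈{1,8}] in col 4, 8 fits only at r4c4. So r4c4=8.
Step 20. [r9c6∈{4,8,9}] 8 has one home in col 6: r9c6, so r9c6=8.
Step 21. [r5c3∈{2}] r5c3 is down to just 2 ⇒ r5c3=2.
Step 22. [r2c7∈{7}] r2c7 is down to just 7 ⇒ r2c7=7.
Step 23. [r4c7∈{1}] nothing but 1 survives at r4c7, so r4c7=1.
Step 24. [r6c8∈{6}] r6c8's peers cover all but 6 ⇒ r6c8=6.
Step 25. [r6c5∈{9}] r6c5 is down to just 9 ⇒ r6c5=9.
Step 26. [r9c5∈{4}] only 4 remains possible at r9c5. So r9c5=4.
Step 27. [r9c3∈{9}] r9c3 is down to just 9, so r9c3=9.
Step 28. [r4c1∈{6}] r4c1 is down to just 6, so r4c1=6.
Step 29. [r3c5∈{6}] r3c5's peers cover all but 6. So r3c5=6.
Step 30. [r6c6∈{2}] only 2 remains possible at r6c6. So r6c6=2.
Step 31. [r5c6∈{4,6,7}] r5c6 is the only open cell in row 5 admitting 6. So r5c6=6.
Step 32. [r5c4∈{1,4}] r5c4 is the only open cell in row 5 admitting 4, so r5c4=4.
Step 33. [r8c6∈{9}] r8c6 is down to just 9. So r8c6=9.
Step 34. [r2c9∈{6}] r2c9's peers cover all but 6, so r2c9=6.
Step 35. [r8c3∈{4}] r8c3 has the single candidate 4, so r8c3=4.
Step 36. [r3c6∈{4}] nothing but 4 survives at r3c6 ⇒ r3c6=4.
Step 37. [r5c8∈{7}] only 7 remains possible at r5c8. So r5c8=7.
Step 38. [r2c1∈{9}] r2c1 has the single candidate 9, so r2c1=9.
Step 39. [r8c4∈{2}] r8c4 has the single candidate 2. So r8c4=2.
Step 40. [r7c8∈{9}] r7c8 is down to just 9, so r7c8=9.
Step 41. [r9c7∈{5}] r9c7 is down to just 5 ⇒ r9c7=5.
Step 42. [r5c5∈{5}] r5c5's peers cover all but 5, so r5c5=5.
Step 43. [r6c4∈{1}] r6c4's peers cover all but 1. So r6c4=1.
Step 44. [r2c8∈{4}] r2c8 is down to just 4, so r2c8=4.
Step 45. [r3c4∈{9}] only 9 remains possible at r3c4. So r3c4=9.
Step 46. [r1c3∈{3}] r1c3's peers cover all but 3, so r1c3=3.
Step 47. [r9c8∈{1}] nothing but 1 survives at r9c8, so r9c8=1.
Step 48. [r4c6∈{7}] r4c6 is down to just 7, so r4c6=7.
Step 49. [r9c1∈{7}] nothing but 7 survives at r9c1 ⇒ r9c1=7.
Step 50. [r1c5∈{8}] only 8 remains possible at r1c5, so r1c5=8.
Step 51. [r5c1∈{1}] r5c1's peers cover all but 1, so r5c1=1.

Answer: 4 6 3 7 8 1 9 5 2 / 9 8 1 3 2 5 7 4 6 / 2 5 7 9 6 4 8 3 1 / 6 4 5 8 3 7 1 2 9 / 1 9 2 4 5 6 3 7 8 / 3 7 8 1 9 2 4 6 5 / 8 1 6 5 7 3 2 9 4 / 5 3 4 2 1 9 6 8 7 / 7 2 9 6 4 8 5 1 3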